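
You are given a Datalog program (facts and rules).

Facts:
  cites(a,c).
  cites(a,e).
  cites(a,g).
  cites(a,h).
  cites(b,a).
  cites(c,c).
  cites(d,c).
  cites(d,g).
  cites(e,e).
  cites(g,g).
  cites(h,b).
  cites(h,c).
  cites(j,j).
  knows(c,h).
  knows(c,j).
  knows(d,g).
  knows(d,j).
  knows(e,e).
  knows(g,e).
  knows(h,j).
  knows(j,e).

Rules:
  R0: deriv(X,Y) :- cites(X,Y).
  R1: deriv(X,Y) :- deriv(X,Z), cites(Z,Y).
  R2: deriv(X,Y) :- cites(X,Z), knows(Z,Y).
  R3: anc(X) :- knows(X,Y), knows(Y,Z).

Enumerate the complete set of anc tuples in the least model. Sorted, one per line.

anc(c)
anc(d)
anc(e)
anc(g)
anc(h)
anc(j)

round 1: derive anc(c) via R3 from knows(c,h), knows(h,j)
round 1: derive anc(d) via R3 from knows(d,g), knows(g,e)
round 1: derive anc(e) via R3 from knows(e,e), knows(e,e)
round 1: derive anc(g) via R3 from knows(g,e), knows(e,e)
round 1: derive anc(h) via R3 from knows(h,j), knows(j,e)
round 1: derive anc(j) via R3 from knows(j,e), knows(e,e)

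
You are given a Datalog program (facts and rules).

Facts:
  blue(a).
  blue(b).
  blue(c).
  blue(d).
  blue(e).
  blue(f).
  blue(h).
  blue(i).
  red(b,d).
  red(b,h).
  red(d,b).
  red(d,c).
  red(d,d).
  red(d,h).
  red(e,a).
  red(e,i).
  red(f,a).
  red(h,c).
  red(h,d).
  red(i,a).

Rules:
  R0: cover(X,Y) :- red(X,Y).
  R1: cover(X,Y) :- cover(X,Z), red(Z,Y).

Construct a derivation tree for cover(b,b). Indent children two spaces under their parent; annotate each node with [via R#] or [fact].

cover(b,b)  [via R1]
  cover(b,d)  [via R0]
    red(b,d)  [fact]
  red(d,b)  [fact]

round 1: derive cover(b,d) via R0 from red(b,d)
round 1: derive cover(b,h) via R0 from red(b,h)
round 1: derive cover(d,b) via R0 from red(d,b)
round 1: derive cover(d,c) via R0 from red(d,c)
round 1: derive cover(d,d) via R0 from red(d,d)
round 1: derive cover(d,h) via R0 from red(d,h)
round 1: derive cover(e,a) via R0 from red(e,a)
round 1: derive cover(e,i) via R0 from red(e,i)
round 1: derive cover(f,a) via R0 from red(f,a)
round 1: derive cover(h,c) via R0 from red(h,c)
round 1: derive cover(h,d) via R0 from red(h,d)
round 1: derive cover(i,a) via R0 from red(i,a)
round 2: derive cover(b,b) via R1 from cover(b,d), red(d,b)
round 2: derive cover(b,c) via R1 from cover(b,d), red(d,c)
round 2: derive cover(h,b) via R1 from cover(h,d), red(d,b)
round 2: derive cover(h,h) via R1 from cover(h,d), red(d,h)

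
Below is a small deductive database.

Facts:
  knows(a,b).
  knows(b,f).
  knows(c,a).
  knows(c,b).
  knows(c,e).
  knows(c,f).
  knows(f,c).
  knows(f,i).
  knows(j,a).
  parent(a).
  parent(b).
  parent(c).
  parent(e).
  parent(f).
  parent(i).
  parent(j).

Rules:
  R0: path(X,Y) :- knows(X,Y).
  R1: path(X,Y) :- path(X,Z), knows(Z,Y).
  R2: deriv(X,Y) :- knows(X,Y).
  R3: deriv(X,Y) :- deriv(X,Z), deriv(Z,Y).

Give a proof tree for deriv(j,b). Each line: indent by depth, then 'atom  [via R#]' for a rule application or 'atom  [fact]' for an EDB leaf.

deriv(j,b)  [via R3]
  deriv(j,a)  [via R2]
    knows(j,a)  [fact]
  deriv(a,b)  [via R2]
    knows(a,b)  [fact]

round 1: derive deriv(a,b) via R2 from knows(a,b)
round 1: derive deriv(b,f) via R2 from knows(b,f)
round 1: derive deriv(c,a) via R2 from knows(c,a)
round 1: derive deriv(c,b) via R2 from knows(c,b)
round 1: derive deriv(c,e) via R2 from knows(c,e)
round 1: derive deriv(c,f) via R2 from knows(c,f)
round 1: derive deriv(f,c) via R2 from knows(f,c)
round 1: derive deriv(f,i) via R2 from knows(f,i)
round 1: derive deriv(j,a) via R2 from knows(j,a)
round 2: derive deriv(a,f) via R3 from deriv(a,b), deriv(b,f)
round 2: derive deriv(b,c) via R3 from deriv(b,f), deriv(f,c)
round 2: derive deriv(b,i) via R3 from deriv(b,f), deriv(f,i)
round 2: derive deriv(c,c) via R3 from deriv(c,f), deriv(f,c)
round 2: derive deriv(c,i) via R3 from deriv(c,f), deriv(f,i)
round 2: derive deriv(f,a) via R3 from deriv(f,c), deriv(c,a)
round 2: derive deriv(f,b) via R3 from deriv(f,c), deriv(c,b)
round 2: derive deriv(f,e) via R3 from deriv(f,c), deriv(c,e)
round 2: derive deriv(f,f) via R3 from deriv(f,c), deriv(c,f)
round 2: derive deriv(j,b) via R3 from deriv(j,a), deriv(a,b)
round 3: derive deriv(a,a) via R3 from deriv(a,f), deriv(f,a)
round 3: derive deriv(a,c) via R3 from deriv(a,b), deriv(b,c)
round 3: derive deriv(a,e) via R3 from deriv(a,f), deriv(f,e)
round 3: derive deriv(a,i) via R3 from deriv(a,b), deriv(b,i)
round 3: derive deriv(b,a) via R3 from deriv(b,c), deriv(c,a)
round 3: derive deriv(b,b) via R3 from deriv(b,c), deriv(c,b)
round 3: derive deriv(b,e) via R3 from deriv(b,c), deriv(c,e)
round 3: derive deriv(j,c) via R3 from deriv(j,b), deriv(b,c)
round 3: derive deriv(j,f) via R3 from deriv(j,a), deriv(a,f)
round 3: derive deriv(j,i) via R3 from deriv(j,b), deriv(b,i)
round 4: derive deriv(j,e) via R3 from deriv(j,a), deriv(a,e)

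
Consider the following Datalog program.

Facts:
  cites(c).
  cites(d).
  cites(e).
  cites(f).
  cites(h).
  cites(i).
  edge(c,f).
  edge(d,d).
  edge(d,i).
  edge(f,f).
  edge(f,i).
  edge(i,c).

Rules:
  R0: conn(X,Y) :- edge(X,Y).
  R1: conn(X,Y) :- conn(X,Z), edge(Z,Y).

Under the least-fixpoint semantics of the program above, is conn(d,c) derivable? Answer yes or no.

round 1: derive conn(c,f) via R0 from edge(c,f)
round 1: derive conn(d,d) via R0 from edge(d,d)
round 1: derive conn(d,i) via R0 from edge(d,i)
round 1: derive conn(f,f) via R0 from edge(f,f)
round 1: derive conn(f,i) via R0 from edge(f,i)
round 1: derive conn(i,c) via R0 from edge(i,c)
round 2: derive conn(c,i) via R1 from conn(c,f), edge(f,i)
round 2: derive conn(d,c) via R1 from conn(d,i), edge(i,c)
round 2: derive conn(f,c) via R1 from conn(f,i), edge(i,c)
round 2: derive conn(i,f) via R1 from conn(i,c), edge(c,f)
round 3: derive conn(c,c) via R1 from conn(c,i), edge(i,c)
round 3: derive conn(d,f) via R1 from conn(d,c), edge(c,f)
round 3: derive conn(i,i) via R1 from conn(i,f), edge(f,i)

yes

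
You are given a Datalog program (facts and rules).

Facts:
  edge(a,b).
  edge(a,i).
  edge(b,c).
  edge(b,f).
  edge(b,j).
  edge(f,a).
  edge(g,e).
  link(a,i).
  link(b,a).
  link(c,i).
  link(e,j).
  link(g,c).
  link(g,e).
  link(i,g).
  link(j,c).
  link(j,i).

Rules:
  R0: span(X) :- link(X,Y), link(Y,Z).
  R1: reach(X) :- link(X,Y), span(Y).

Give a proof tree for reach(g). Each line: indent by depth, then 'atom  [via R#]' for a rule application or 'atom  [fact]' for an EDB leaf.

reach(g)  [via R1]
  link(g,c)  [fact]
  span(c)  [via R0]
    link(c,i)  [fact]
    link(i,g)  [fact]

round 1: derive span(a) via R0 from link(a,i), link(i,g)
round 1: derive span(b) via R0 from link(b,a), link(a,i)
round 1: derive span(c) via R0 from link(c,i), link(i,g)
round 1: derive span(e) via R0 from link(e,j), link(j,c)
round 1: derive span(g) via R0 from link(g,c), link(c,i)
round 1: derive span(i) via R0 from link(i,g), link(g,c)
round 1: derive span(j) via R0 from link(j,c), link(c,i)
round 2: derive reach(a) via R1 from link(a,i), span(i)
round 2: derive reach(b) via R1 from link(b,a), span(a)
round 2: derive reach(c) via R1 from link(c,i), span(i)
round 2: derive reach(e) via R1 from link(e,j), span(j)
round 2: derive reach(g) via R1 from link(g,c), span(c)
round 2: derive reach(i) via R1 from link(i,g), span(g)
round 2: derive reach(j) via R1 from link(j,c), span(c)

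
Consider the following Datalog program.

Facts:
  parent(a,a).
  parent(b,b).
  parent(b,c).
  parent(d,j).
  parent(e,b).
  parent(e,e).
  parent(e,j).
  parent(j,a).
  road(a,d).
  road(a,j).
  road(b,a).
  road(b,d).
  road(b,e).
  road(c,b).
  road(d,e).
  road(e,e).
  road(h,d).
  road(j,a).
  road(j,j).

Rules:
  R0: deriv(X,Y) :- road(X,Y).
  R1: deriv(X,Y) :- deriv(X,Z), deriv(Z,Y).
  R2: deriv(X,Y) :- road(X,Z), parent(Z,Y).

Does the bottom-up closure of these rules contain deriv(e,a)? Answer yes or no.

round 1: derive deriv(a,d) via R0 from road(a,d)
round 1: derive deriv(a,j) via R0 from road(a,j)
round 1: derive deriv(b,a) via R0 from road(b,a)
round 1: derive deriv(b,d) via R0 from road(b,d)
round 1: derive deriv(b,e) via R0 from road(b,e)
round 1: derive deriv(c,b) via R0 from road(c,b)
round 1: derive deriv(d,e) via R0 from road(d,e)
round 1: derive deriv(e,e) via R0 from road(e,e)
round 1: derive deriv(h,d) via R0 from road(h,d)
round 1: derive deriv(j,a) via R0 from road(j,a)
round 1: derive deriv(j,j) via R0 from road(j,j)
round 1: derive deriv(a,a) via R2 from road(a,j), parent(j,a)
round 1: derive deriv(b,b) via R2 from road(b,e), parent(e,b)
round 1: derive deriv(b,j) via R2 from road(b,d), parent(d,j)
round 1: derive deriv(c,c) via R2 from road(c,b), parent(b,c)
round 1: derive deriv(d,b) via R2 from road(d,e), parent(e,b)
round 1: derive deriv(d,j) via R2 from road(d,e), parent(e,j)
round 1: derive deriv(e,b) via R2 from road(e,e), parent(e,b)
round 1: derive deriv(e,j) via R2 from road(e,e), parent(e,j)
round 1: derive deriv(h,j) via R2 from road(h,d), parent(d,j)
round 2: derive deriv(a,b) via R1 from deriv(a,d), deriv(d,b)
round 2: derive deriv(a,e) via R1 from deriv(a,d), deriv(d,e)
round 2: derive deriv(c,a) via R1 from deriv(c,b), deriv(b,a)
round 2: derive deriv(c,d) via R1 from deriv(c,b), deriv(b,d)
round 2: derive deriv(c,e) via R1 from deriv(c,b), deriv(b,e)
round 2: derive deriv(c,j) via R1 from deriv(c,b), deriv(b,j)
round 2: derive deriv(d,a) via R1 from deriv(d,b), deriv(b,a)
round 2: derive deriv(d,d) via R1 from deriv(d,b), deriv(b,d)
round 2: derive deriv(e,a) via R1 from deriv(e,b), deriv(b,a)
round 2: derive deriv(e,d) via R1 from deriv(e,b), deriv(b,d)
round 2: derive deriv(h,a) via R1 from deriv(h,j), deriv(j,a)
round 2: derive deriv(h,b) via R1 from deriv(h,d), deriv(d,b)
round 2: derive deriv(h,e) via R1 from deriv(h,d), deriv(d,e)
round 2: derive deriv(j,d) via R1 from deriv(j,a), deriv(a,d)
round 3: derive deriv(j,b) via R1 from deriv(j,a), deriv(a,b)
round 3: derive deriv(j,e) via R1 from deriv(j,a), deriv(a,e)

yes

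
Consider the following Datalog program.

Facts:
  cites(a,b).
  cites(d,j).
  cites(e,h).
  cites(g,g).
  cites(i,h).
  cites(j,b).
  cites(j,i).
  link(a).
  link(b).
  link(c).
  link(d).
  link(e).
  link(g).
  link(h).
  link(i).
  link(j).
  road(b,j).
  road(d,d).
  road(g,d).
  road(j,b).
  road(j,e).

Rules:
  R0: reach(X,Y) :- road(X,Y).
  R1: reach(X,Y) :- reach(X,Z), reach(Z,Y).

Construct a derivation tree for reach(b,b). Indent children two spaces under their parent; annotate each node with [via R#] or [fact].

round 1: derive reach(b,j) via R0 from road(b,j)
round 1: derive reach(d,d) via R0 from road(d,d)
round 1: derive reach(g,d) via R0 from road(g,d)
round 1: derive reach(j,b) via R0 from road(j,b)
round 1: derive reach(j,e) via R0 from road(j,e)
round 2: derive reach(b,b) via R1 from reach(b,j), reach(j,b)
round 2: derive reach(b,e) via R1 from reach(b,j), reach(j,e)
round 2: derive reach(j,j) via R1 from reach(j,b), reach(b,j)

reach(b,b)  [via R1]
  reach(b,j)  [via R0]
    road(b,j)  [fact]
  reach(j,b)  [via R0]
    road(j,b)  [fact]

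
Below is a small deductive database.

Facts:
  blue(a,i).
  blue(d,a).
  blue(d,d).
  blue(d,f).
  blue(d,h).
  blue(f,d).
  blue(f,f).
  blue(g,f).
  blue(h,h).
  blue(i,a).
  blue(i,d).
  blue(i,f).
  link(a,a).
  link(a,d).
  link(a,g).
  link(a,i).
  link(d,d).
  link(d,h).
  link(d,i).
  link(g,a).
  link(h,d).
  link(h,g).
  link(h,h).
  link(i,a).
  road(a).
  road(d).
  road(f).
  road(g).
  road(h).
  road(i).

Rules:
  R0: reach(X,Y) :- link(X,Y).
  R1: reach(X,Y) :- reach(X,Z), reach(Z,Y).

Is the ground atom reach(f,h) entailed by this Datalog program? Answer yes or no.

round 1: derive reach(a,a) via R0 from link(a,a)
round 1: derive reach(a,d) via R0 from link(a,d)
round 1: derive reach(a,g) via R0 from link(a,g)
round 1: derive reach(a,i) via R0 from link(a,i)
round 1: derive reach(d,d) via R0 from link(d,d)
round 1: derive reach(d,h) via R0 from link(d,h)
round 1: derive reach(d,i) via R0 from link(d,i)
round 1: derive reach(g,a) via R0 from link(g,a)
round 1: derive reach(h,d) via R0 from link(h,d)
round 1: derive reach(h,g) via R0 from link(h,g)
round 1: derive reach(h,h) via R0 from link(h,h)
round 1: derive reach(i,a) via R0 from link(i,a)
round 2: derive reach(a,h) via R1 from reach(a,d), reach(d,h)
round 2: derive reach(d,a) via R1 from reach(d,i), reach(i,a)
round 2: derive reach(d,g) via R1 from reach(d,h), reach(h,g)
round 2: derive reach(g,d) via R1 from reach(g,a), reach(a,d)
round 2: derive reach(g,g) via R1 from reach(g,a), reach(a,g)
round 2: derive reach(g,i) via R1 from reach(g,a), reach(a,i)
round 2: derive reach(h,a) via R1 from reach(h,g), reach(g,a)
round 2: derive reach(h,i) via R1 from reach(h,d), reach(d,i)
round 2: derive reach(i,d) via R1 from reach(i,a), reach(a,d)
round 2: derive reach(i,g) via R1 from reach(i,a), reach(a,g)
round 2: derive reach(i,i) via R1 from reach(i,a), reach(a,i)
round 3: derive reach(g,h) via R1 from reach(g,a), reach(a,h)
round 3: derive reach(i,h) via R1 from reach(i,a), reach(a,h)

no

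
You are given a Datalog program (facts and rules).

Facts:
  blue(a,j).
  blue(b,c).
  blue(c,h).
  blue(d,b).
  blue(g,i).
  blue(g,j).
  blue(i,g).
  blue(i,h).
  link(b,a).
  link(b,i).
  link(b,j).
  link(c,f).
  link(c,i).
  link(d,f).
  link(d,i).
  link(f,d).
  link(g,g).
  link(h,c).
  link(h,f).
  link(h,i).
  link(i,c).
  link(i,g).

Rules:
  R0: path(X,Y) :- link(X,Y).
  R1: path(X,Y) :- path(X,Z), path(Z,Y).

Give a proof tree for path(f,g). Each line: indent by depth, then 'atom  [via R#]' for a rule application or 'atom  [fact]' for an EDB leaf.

path(f,g)  [via R1]
  path(f,d)  [via R0]
    link(f,d)  [fact]
  path(d,g)  [via R1]
    path(d,i)  [via R0]
      link(d,i)  [fact]
    path(i,g)  [via R0]
      link(i,g)  [fact]

round 1: derive path(b,a) via R0 from link(b,a)
round 1: derive path(b,i) via R0 from link(b,i)
round 1: derive path(b,j) via R0 from link(b,j)
round 1: derive path(c,f) via R0 from link(c,f)
round 1: derive path(c,i) via R0 from link(c,i)
round 1: derive path(d,f) via R0 from link(d,f)
round 1: derive path(d,i) via R0 from link(d,i)
round 1: derive path(f,d) via R0 from link(f,d)
round 1: derive path(g,g) via R0 from link(g,g)
round 1: derive path(h,c) via R0 from link(h,c)
round 1: derive path(h,f) via R0 from link(h,f)
round 1: derive path(h,i) via R0 from link(h,i)
round 1: derive path(i,c) via R0 from link(i,c)
round 1: derive path(i,g) via R0 from link(i,g)
round 2: derive path(b,c) via R1 from path(b,i), path(i,c)
round 2: derive path(b,g) via R1 from path(b,i), path(i,g)
round 2: derive path(c,c) via R1 from path(c,i), path(i,c)
round 2: derive path(c,d) via R1 from path(c,f), path(f,d)
round 2: derive path(c,g) via R1 from path(c,i), path(i,g)
round 2: derive path(d,c) via R1 from path(d,i), path(i,c)
round 2: derive path(d,d) via R1 from path(d,f), path(f,d)
round 2: derive path(d,g) via R1 from path(d,i), path(i,g)
round 2: derive path(f,f) via R1 from path(f,d), path(d,f)
round 2: derive path(f,i) via R1 from path(f,d), path(d,i)
round 2: derive path(h,d) via R1 from path(h,f), path(f,d)
round 2: derive path(h,g) via R1 from path(h,i), path(i,g)
round 2: derive path(i,f) via R1 from path(i,c), path(c,f)
round 2: derive path(i,i) via R1 from path(i,c), path(c,i)
round 3: derive path(b,d) via R1 from path(b,c), path(c,d)
round 3: derive path(b,f) via R1 from path(b,c), path(c,f)
round 3: derive path(f,c) via R1 from path(f,d), path(d,c)
round 3: derive path(f,g) via R1 from path(f,d), path(d,g)
round 3: derive path(i,d) via R1 from path(i,c), path(c,d)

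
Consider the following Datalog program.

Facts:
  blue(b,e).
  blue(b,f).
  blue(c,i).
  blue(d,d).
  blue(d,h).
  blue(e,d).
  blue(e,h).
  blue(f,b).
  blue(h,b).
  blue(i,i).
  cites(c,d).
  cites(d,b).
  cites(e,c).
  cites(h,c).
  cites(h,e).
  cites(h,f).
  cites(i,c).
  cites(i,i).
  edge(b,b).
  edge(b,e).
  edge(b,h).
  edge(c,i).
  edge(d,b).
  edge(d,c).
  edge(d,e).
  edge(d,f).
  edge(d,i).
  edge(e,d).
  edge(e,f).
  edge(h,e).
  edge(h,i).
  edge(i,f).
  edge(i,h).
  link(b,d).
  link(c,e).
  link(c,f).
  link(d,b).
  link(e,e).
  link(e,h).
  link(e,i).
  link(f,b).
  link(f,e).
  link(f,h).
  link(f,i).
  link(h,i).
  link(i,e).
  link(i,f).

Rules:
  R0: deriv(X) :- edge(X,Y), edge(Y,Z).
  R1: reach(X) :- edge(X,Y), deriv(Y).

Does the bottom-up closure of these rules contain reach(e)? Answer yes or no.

yes

round 1: derive deriv(b) via R0 from edge(b,b), edge(b,b)
round 1: derive deriv(c) via R0 from edge(c,i), edge(i,f)
round 1: derive deriv(d) via R0 from edge(d,b), edge(b,b)
round 1: derive deriv(e) via R0 from edge(e,d), edge(d,b)
round 1: derive deriv(h) via R0 from edge(h,e), edge(e,d)
round 1: derive deriv(i) via R0 from edge(i,h), edge(h,e)
round 2: derive reach(b) via R1 from edge(b,b), deriv(b)
round 2: derive reach(c) via R1 from edge(c,i), deriv(i)
round 2: derive reach(d) via R1 from edge(d,b), deriv(b)
round 2: derive reach(e) via R1 from edge(e,d), deriv(d)
round 2: derive reach(h) via R1 from edge(h,e), deriv(e)
round 2: derive reach(i) via R1 from edge(i,h), deriv(h)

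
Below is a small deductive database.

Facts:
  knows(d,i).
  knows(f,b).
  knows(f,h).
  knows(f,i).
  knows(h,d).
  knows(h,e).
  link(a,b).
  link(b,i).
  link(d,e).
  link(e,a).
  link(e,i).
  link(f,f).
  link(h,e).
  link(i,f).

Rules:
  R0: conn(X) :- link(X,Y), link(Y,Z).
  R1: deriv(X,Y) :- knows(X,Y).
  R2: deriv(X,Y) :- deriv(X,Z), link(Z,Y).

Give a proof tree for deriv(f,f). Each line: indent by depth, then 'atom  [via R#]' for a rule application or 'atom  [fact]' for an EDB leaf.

deriv(f,f)  [via R2]
  deriv(f,i)  [via R1]
    knows(f,i)  [fact]
  link(i,f)  [fact]

round 1: derive deriv(d,i) via R1 from knows(d,i)
round 1: derive deriv(f,b) via R1 from knows(f,b)
round 1: derive deriv(f,h) via R1 from knows(f,h)
round 1: derive deriv(f,i) via R1 from knows(f,i)
round 1: derive deriv(h,d) via R1 from knows(h,d)
round 1: derive deriv(h,e) via R1 from knows(h,e)
round 2: derive deriv(d,f) via R2 from deriv(d,i), link(i,f)
round 2: derive deriv(f,e) via R2 from deriv(f,h), link(h,e)
round 2: derive deriv(f,f) via R2 from deriv(f,i), link(i,f)
round 2: derive deriv(h,a) via R2 from deriv(h,e), link(e,a)
round 2: derive deriv(h,i) via R2 from deriv(h,e), link(e,i)
round 3: derive deriv(f,a) via R2 from deriv(f,e), link(e,a)
round 3: derive deriv(h,b) via R2 from deriv(h,a), link(a,b)
round 3: derive deriv(h,f) via R2 from deriv(h,i), link(i,f)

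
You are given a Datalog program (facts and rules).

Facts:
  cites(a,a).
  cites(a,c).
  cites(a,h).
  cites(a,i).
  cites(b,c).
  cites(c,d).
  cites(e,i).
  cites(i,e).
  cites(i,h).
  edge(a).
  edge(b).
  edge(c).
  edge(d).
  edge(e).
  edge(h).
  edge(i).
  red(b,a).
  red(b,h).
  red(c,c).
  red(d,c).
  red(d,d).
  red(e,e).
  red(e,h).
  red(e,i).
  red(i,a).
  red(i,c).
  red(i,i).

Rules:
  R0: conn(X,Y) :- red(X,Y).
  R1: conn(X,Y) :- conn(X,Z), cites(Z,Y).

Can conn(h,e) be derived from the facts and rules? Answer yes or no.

round 1: derive conn(b,a) via R0 from red(b,a)
round 1: derive conn(b,h) via R0 from red(b,h)
round 1: derive conn(c,c) via R0 from red(c,c)
round 1: derive conn(d,c) via R0 from red(d,c)
round 1: derive conn(d,d) via R0 from red(d,d)
round 1: derive conn(e,e) via R0 from red(e,e)
round 1: derive conn(e,h) via R0 from red(e,h)
round 1: derive conn(e,i) via R0 from red(e,i)
round 1: derive conn(i,a) via R0 from red(i,a)
round 1: derive conn(i,c) via R0 from red(i,c)
round 1: derive conn(i,i) via R0 from red(i,i)
round 2: derive conn(b,c) via R1 from conn(b,a), cites(a,c)
round 2: derive conn(b,i) via R1 from conn(b,a), cites(a,i)
round 2: derive conn(c,d) via R1 from conn(c,c), cites(c,d)
round 2: derive conn(i,d) via R1 from conn(i,c), cites(c,d)
round 2: derive conn(i,e) via R1 from conn(i,i), cites(i,e)
round 2: derive conn(i,h) via R1 from conn(i,a), cites(a,h)
round 3: derive conn(b,d) via R1 from conn(b,c), cites(c,d)
round 3: derive conn(b,e) via R1 from conn(b,i), cites(i,e)

no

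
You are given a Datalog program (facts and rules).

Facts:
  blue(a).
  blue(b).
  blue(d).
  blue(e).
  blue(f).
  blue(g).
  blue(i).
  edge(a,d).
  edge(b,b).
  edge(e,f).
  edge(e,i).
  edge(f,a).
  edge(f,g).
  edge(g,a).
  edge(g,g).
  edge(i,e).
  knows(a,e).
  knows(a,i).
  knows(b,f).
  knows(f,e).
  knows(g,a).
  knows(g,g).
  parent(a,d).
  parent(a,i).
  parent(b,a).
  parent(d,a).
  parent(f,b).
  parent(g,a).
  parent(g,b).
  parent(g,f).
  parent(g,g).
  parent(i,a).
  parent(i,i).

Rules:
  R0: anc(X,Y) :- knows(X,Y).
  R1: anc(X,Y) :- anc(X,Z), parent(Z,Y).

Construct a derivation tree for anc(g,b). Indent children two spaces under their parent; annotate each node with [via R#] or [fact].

anc(g,b)  [via R1]
  anc(g,g)  [via R0]
    knows(g,g)  [fact]
  parent(g,b)  [fact]

round 1: derive anc(a,e) via R0 from knows(a,e)
round 1: derive anc(a,i) via R0 from knows(a,i)
round 1: derive anc(b,f) via R0 from knows(b,f)
round 1: derive anc(f,e) via R0 from knows(f,e)
round 1: derive anc(g,a) via R0 from knows(g,a)
round 1: derive anc(g,g) via R0 from knows(g,g)
round 2: derive anc(a,a) via R1 from anc(a,i), parent(i,a)
round 2: derive anc(b,b) via R1 from anc(b,f), parent(f,b)
round 2: derive anc(g,b) via R1 from anc(g,g), parent(g,b)
round 2: derive anc(g,d) via R1 from anc(g,a), parent(a,d)
round 2: derive anc(g,f) via R1 from anc(g,g), parent(g,f)
round 2: derive anc(g,i) via R1 from anc(g,a), parent(a,i)
round 3: derive anc(a,d) via R1 from anc(a,a), parent(a,d)
round 3: derive anc(b,a) via R1 from anc(b,b), parent(b,a)
round 4: derive anc(b,d) via R1 from anc(b,a), parent(a,d)
round 4: derive anc(b,i) via R1 from anc(b,a), parent(a,i)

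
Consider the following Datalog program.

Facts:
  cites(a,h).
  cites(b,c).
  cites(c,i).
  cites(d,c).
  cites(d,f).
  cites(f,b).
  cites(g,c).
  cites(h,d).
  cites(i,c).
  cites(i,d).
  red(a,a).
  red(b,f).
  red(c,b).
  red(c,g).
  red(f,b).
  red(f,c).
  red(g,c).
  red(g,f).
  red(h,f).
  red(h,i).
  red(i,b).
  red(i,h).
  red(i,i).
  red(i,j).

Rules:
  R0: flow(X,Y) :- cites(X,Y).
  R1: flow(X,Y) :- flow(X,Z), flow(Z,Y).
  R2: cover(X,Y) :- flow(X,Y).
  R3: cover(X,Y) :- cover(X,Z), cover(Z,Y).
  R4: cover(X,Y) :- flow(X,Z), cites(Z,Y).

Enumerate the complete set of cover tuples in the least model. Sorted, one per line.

cover(a,b)
cover(a,c)
cover(a,d)
cover(a,f)
cover(a,h)
cover(a,i)
cover(b,b)
cover(b,c)
cover(b,d)
cover(b,f)
cover(b,i)
cover(c,b)
cover(c,c)
cover(c,d)
cover(c,f)
cover(c,i)
cover(d,b)
cover(d,c)
cover(d,d)
cover(d,f)
cover(d,i)
cover(f,b)
cover(f,c)
cover(f,d)
cover(f,f)
cover(f,i)
cover(g,b)
cover(g,c)
cover(g,d)
cover(g,f)
cover(g,i)
cover(h,b)
cover(h,c)
cover(h,d)
cover(h,f)
cover(h,i)
cover(i,b)
cover(i,c)
cover(i,d)
cover(i,f)
cover(i,i)

round 1: derive flow(a,h) via R0 from cites(a,h)
round 1: derive flow(b,c) via R0 from cites(b,c)
round 1: derive flow(c,i) via R0 from cites(c,i)
round 1: derive flow(d,c) via R0 from cites(d,c)
round 1: derive flow(d,f) via R0 from cites(d,f)
round 1: derive flow(f,b) via R0 from cites(f,b)
round 1: derive flow(g,c) via R0 from cites(g,c)
round 1: derive flow(h,d) via R0 from cites(h,d)
round 1: derive flow(i,c) via R0 from cites(i,c)
round 1: derive flow(i,d) via R0 from cites(i,d)
round 2: derive flow(a,d) via R1 from flow(a,h), flow(h,d)
round 2: derive flow(b,i) via R1 from flow(b,c), flow(c,i)
round 2: derive flow(c,c) via R1 from flow(c,i), flow(i,c)
round 2: derive flow(c,d) via R1 from flow(c,i), flow(i,d)
round 2: derive flow(d,b) via R1 from flow(d,f), flow(f,b)
round 2: derive flow(d,i) via R1 from flow(d,c), flow(c,i)
round 2: derive flow(f,c) via R1 from flow(f,b), flow(b,c)
round 2: derive flow(g,i) via R1 from flow(g,c), flow(c,i)
round 2: derive flow(h,c) via R1 from flow(h,d), flow(d,c)
round 2: derive flow(h,f) via R1 from flow(h,d), flow(d,f)
round 2: derive flow(i,f) via R1 from flow(i,d), flow(d,f)
round 2: derive flow(i,i) via R1 from flow(i,c), flow(c,i)
round 2: derive cover(a,h) via R2 from flow(a,h)
round 2: derive cover(b,c) via R2 from flow(b,c)
round 2: derive cover(c,i) via R2 from flow(c,i)
round 2: derive cover(d,c) via R2 from flow(d,c)
round 2: derive cover(d,f) via R2 from flow(d,f)
round 2: derive cover(f,b) via R2 from flow(f,b)
round 2: derive cover(g,c) via R2 from flow(g,c)
round 2: derive cover(h,d) via R2 from flow(h,d)
round 2: derive cover(i,c) via R2 from flow(i,c)
round 2: derive cover(i,d) via R2 from flow(i,d)
round 2: derive cover(a,d) via R4 from flow(a,h), cites(h,d)
round 2: derive cover(b,i) via R4 from flow(b,c), cites(c,i)
round 2: derive cover(c,c) via R4 from flow(c,i), cites(i,c)
round 2: derive cover(c,d) via R4 from flow(c,i), cites(i,d)
round 2: derive cover(d,b) via R4 from flow(d,f), cites(f,b)
round 2: derive cover(d,i) via R4 from flow(d,c), cites(c,i)
round 2: derive cover(f,c) via R4 from flow(f,b), cites(b,c)
round 2: derive cover(g,i) via R4 from flow(g,c), cites(c,i)
round 2: derive cover(h,c) via R4 from flow(h,d), cites(d,c)
round 2: derive cover(h,f) via R4 from flow(h,d), cites(d,f)
round 2: derive cover(i,f) via R4 from flow(i,d), cites(d,f)
round 2: derive cover(i,i) via R4 from flow(i,c), cites(c,i)
round 3: derive flow(a,b) via R1 from flow(a,d), flow(d,b)
round 3: derive flow(a,c) via R1 from flow(a,d), flow(d,c)
round 3: derive flow(a,f) via R1 from flow(a,d), flow(d,f)
round 3: derive flow(a,i) via R1 from flow(a,d), flow(d,i)
round 3: derive flow(b,d) via R1 from flow(b,c), flow(c,d)
round 3: derive flow(b,f) via R1 from flow(b,i), flow(i,f)
round 3: derive flow(c,b) via R1 from flow(c,d), flow(d,b)
round 3: derive flow(c,f) via R1 from flow(c,d), flow(d,f)
round 3: derive flow(d,d) via R1 from flow(d,c), flow(c,d)
round 3: derive flow(f,d) via R1 from flow(f,c), flow(c,d)
round 3: derive flow(f,i) via R1 from flow(f,b), flow(b,i)
round 3: derive flow(g,d) via R1 from flow(g,c), flow(c,d)
round 3: derive flow(g,f) via R1 from flow(g,i), flow(i,f)
round 3: derive flow(h,b) via R1 from flow(h,d), flow(d,b)
round 3: derive flow(h,i) via R1 from flow(h,c), flow(c,i)
round 3: derive flow(i,b) via R1 from flow(i,d), flow(d,b)
round 3: derive cover(a,b) via R3 from cover(a,d), cover(d,b)
round 3: derive cover(a,c) via R3 from cover(a,d), cover(d,c)
round 3: derive cover(a,f) via R3 from cover(a,d), cover(d,f)
round 3: derive cover(a,i) via R3 from cover(a,d), cover(d,i)
round 3: derive cover(b,d) via R3 from cover(b,c), cover(c,d)
round 3: derive cover(b,f) via R3 from cover(b,i), cover(i,f)
round 3: derive cover(c,b) via R3 from cover(c,d), cover(d,b)
round 3: derive cover(c,f) via R3 from cover(c,d), cover(d,f)
round 3: derive cover(d,d) via R3 from cover(d,c), cover(c,d)
round 3: derive cover(f,d) via R3 from cover(f,c), cover(c,d)
round 3: derive cover(f,i) via R3 from cover(f,b), cover(b,i)
round 3: derive cover(g,d) via R3 from cover(g,c), cover(c,d)
round 3: derive cover(g,f) via R3 from cover(g,i), cover(i,f)
round 3: derive cover(h,b) via R3 from cover(h,d), cover(d,b)
round 3: derive cover(h,i) via R3 from cover(h,c), cover(c,i)
round 3: derive cover(i,b) via R3 from cover(i,d), cover(d,b)
round 4: derive flow(b,b) via R1 from flow(b,c), flow(c,b)
round 4: derive flow(f,f) via R1 from flow(f,b), flow(b,f)
round 4: derive flow(g,b) via R1 from flow(g,c), flow(c,b)
round 4: derive cover(b,b) via R3 from cover(b,c), cover(c,b)
round 4: derive cover(f,f) via R3 from cover(f,b), cover(b,f)
round 4: derive cover(g,b) via R3 from cover(g,c), cover(c,b)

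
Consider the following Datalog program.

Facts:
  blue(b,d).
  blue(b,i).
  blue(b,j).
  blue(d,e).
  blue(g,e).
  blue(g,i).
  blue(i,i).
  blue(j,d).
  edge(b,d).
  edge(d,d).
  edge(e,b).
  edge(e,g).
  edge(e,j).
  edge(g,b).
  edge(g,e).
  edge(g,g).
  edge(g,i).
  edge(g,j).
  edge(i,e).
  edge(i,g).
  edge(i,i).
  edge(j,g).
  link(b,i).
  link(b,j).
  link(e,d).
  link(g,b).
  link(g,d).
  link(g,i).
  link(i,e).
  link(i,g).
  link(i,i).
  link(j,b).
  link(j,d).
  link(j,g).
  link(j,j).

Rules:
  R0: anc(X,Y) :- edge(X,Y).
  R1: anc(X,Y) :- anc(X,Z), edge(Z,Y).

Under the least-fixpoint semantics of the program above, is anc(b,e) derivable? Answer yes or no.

round 1: derive anc(b,d) via R0 from edge(b,d)
round 1: derive anc(d,d) via R0 from edge(d,d)
round 1: derive anc(e,b) via R0 from edge(e,b)
round 1: derive anc(e,g) via R0 from edge(e,g)
round 1: derive anc(e,j) via R0 from edge(e,j)
round 1: derive anc(g,b) via R0 from edge(g,b)
round 1: derive anc(g,e) via R0 from edge(g,e)
round 1: derive anc(g,g) via R0 from edge(g,g)
round 1: derive anc(g,i) via R0 from edge(g,i)
round 1: derive anc(g,j) via R0 from edge(g,j)
round 1: derive anc(i,e) via R0 from edge(i,e)
round 1: derive anc(i,g) via R0 from edge(i,g)
round 1: derive anc(i,i) via R0 from edge(i,i)
round 1: derive anc(j,g) via R0 from edge(j,g)
round 2: derive anc(e,d) via R1 from anc(e,b), edge(b,d)
round 2: derive anc(e,e) via R1 from anc(e,g), edge(g,e)
round 2: derive anc(e,i) via R1 from anc(e,g), edge(g,i)
round 2: derive anc(g,d) via R1 from anc(g,b), edge(b,d)
round 2: derive anc(i,b) via R1 from anc(i,e), edge(e,b)
round 2: derive anc(i,j) via R1 from anc(i,e), edge(e,j)
round 2: derive anc(j,b) via R1 from anc(j,g), edge(g,b)
round 2: derive anc(j,e) via R1 from anc(j,g), edge(g,e)
round 2: derive anc(j,i) via R1 from anc(j,g), edge(g,i)
round 2: derive anc(j,j) via R1 from anc(j,g), edge(g,j)
round 3: derive anc(i,d) via R1 from anc(i,b), edge(b,d)
round 3: derive anc(j,d) via R1 from anc(j,b), edge(b,d)

no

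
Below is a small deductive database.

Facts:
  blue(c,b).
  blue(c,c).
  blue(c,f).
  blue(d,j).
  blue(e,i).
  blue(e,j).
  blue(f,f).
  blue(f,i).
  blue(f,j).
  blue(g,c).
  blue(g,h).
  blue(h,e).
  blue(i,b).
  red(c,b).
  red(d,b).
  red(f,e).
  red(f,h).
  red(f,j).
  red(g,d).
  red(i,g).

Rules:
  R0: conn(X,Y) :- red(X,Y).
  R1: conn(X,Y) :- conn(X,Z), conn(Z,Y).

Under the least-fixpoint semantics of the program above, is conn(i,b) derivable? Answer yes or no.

round 1: derive conn(c,b) via R0 from red(c,b)
round 1: derive conn(d,b) via R0 from red(d,b)
round 1: derive conn(f,e) via R0 from red(f,e)
round 1: derive conn(f,h) via R0 from red(f,h)
round 1: derive conn(f,j) via R0 from red(f,j)
round 1: derive conn(g,d) via R0 from red(g,d)
round 1: derive conn(i,g) via R0 from red(i,g)
round 2: derive conn(g,b) via R1 from conn(g,d), conn(d,b)
round 2: derive conn(i,d) via R1 from conn(i,g), conn(g,d)
round 3: derive conn(i,b) via R1 from conn(i,d), conn(d,b)

yes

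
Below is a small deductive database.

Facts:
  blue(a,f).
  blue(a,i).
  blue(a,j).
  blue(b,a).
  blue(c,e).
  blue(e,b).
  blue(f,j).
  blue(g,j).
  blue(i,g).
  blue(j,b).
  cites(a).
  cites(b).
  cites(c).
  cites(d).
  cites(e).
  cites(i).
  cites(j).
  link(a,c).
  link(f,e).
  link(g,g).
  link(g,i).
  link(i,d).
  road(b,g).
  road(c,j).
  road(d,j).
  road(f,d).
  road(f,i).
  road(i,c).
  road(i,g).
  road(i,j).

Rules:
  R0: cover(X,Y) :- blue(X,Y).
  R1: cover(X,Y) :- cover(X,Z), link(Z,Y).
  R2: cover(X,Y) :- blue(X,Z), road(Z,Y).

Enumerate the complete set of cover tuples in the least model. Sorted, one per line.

cover(a,c)
cover(a,d)
cover(a,e)
cover(a,f)
cover(a,g)
cover(a,i)
cover(a,j)
cover(b,a)
cover(b,c)
cover(c,e)
cover(e,b)
cover(e,d)
cover(e,g)
cover(e,i)
cover(f,j)
cover(g,j)
cover(i,d)
cover(i,g)
cover(i,i)
cover(j,b)
cover(j,d)
cover(j,g)
cover(j,i)

round 1: derive cover(a,f) via R0 from blue(a,f)
round 1: derive cover(a,i) via R0 from blue(a,i)
round 1: derive cover(a,j) via R0 from blue(a,j)
round 1: derive cover(b,a) via R0 from blue(b,a)
round 1: derive cover(c,e) via R0 from blue(c,e)
round 1: derive cover(e,b) via R0 from blue(e,b)
round 1: derive cover(f,j) via R0 from blue(f,j)
round 1: derive cover(g,j) via R0 from blue(g,j)
round 1: derive cover(i,g) via R0 from blue(i,g)
round 1: derive cover(j,b) via R0 from blue(j,b)
round 1: derive cover(a,c) via R2 from blue(a,i), road(i,c)
round 1: derive cover(a,d) via R2 from blue(a,f), road(f,d)
round 1: derive cover(a,g) via R2 from blue(a,i), road(i,g)
round 1: derive cover(e,g) via R2 from blue(e,b), road(b,g)
round 1: derive cover(j,g) via R2 from blue(j,b), road(b,g)
round 2: derive cover(a,e) via R1 from cover(a,f), link(f,e)
round 2: derive cover(b,c) via R1 from cover(b,a), link(a,c)
round 2: derive cover(e,i) via R1 from cover(e,g), link(g,i)
round 2: derive cover(i,i) via R1 from cover(i,g), link(g,i)
round 2: derive cover(j,i) via R1 from cover(j,g), link(g,i)
round 3: derive cover(e,d) via R1 from cover(e,i), link(i,d)
round 3: derive cover(i,d) via R1 from cover(i,i), link(i,d)
round 3: derive cover(j,d) via R1 from cover(j,i), link(i,d)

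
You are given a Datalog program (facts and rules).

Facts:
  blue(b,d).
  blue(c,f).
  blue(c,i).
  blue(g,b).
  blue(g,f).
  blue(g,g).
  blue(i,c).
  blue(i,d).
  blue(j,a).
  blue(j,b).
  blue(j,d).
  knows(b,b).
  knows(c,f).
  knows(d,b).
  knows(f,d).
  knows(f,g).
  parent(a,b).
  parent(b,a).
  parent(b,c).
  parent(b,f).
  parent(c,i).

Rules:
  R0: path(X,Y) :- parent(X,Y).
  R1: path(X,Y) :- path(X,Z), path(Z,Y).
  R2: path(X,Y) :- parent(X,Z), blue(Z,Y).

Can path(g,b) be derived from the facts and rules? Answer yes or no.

no

round 1: derive path(a,b) via R0 from parent(a,b)
round 1: derive path(b,a) via R0 from parent(b,a)
round 1: derive path(b,c) via R0 from parent(b,c)
round 1: derive path(b,f) via R0 from parent(b,f)
round 1: derive path(c,i) via R0 from parent(c,i)
round 1: derive path(a,d) via R2 from parent(a,b), blue(b,d)
round 1: derive path(b,i) via R2 from parent(b,c), blue(c,i)
round 1: derive path(c,c) via R2 from parent(c,i), blue(i,c)
round 1: derive path(c,d) via R2 from parent(c,i), blue(i,d)
round 2: derive path(a,a) via R1 from path(a,b), path(b,a)
round 2: derive path(a,c) via R1 from path(a,b), path(b,c)
round 2: derive path(a,f) via R1 from path(a,b), path(b,f)
round 2: derive path(a,i) via R1 from path(a,b), path(b,i)
round 2: derive path(b,b) via R1 from path(b,a), path(a,b)
round 2: derive path(b,d) via R1 from path(b,a), path(a,d)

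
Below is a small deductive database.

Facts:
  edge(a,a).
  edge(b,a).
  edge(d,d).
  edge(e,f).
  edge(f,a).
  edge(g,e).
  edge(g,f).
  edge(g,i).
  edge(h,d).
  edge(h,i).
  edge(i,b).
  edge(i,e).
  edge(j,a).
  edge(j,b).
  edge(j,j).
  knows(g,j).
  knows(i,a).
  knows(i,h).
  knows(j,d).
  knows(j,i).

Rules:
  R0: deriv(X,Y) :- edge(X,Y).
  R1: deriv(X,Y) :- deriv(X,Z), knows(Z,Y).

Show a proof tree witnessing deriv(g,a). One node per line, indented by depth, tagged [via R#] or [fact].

round 1: derive deriv(a,a) via R0 from edge(a,a)
round 1: derive deriv(b,a) via R0 from edge(b,a)
round 1: derive deriv(d,d) via R0 from edge(d,d)
round 1: derive deriv(e,f) via R0 from edge(e,f)
round 1: derive deriv(f,a) via R0 from edge(f,a)
round 1: derive deriv(g,e) via R0 from edge(g,e)
round 1: derive deriv(g,f) via R0 from edge(g,f)
round 1: derive deriv(g,i) via R0 from edge(g,i)
round 1: derive deriv(h,d) via R0 from edge(h,d)
round 1: derive deriv(h,i) via R0 from edge(h,i)
round 1: derive deriv(i,b) via R0 from edge(i,b)
round 1: derive deriv(i,e) via R0 from edge(i,e)
round 1: derive deriv(j,a) via R0 from edge(j,a)
round 1: derive deriv(j,b) via R0 from edge(j,b)
round 1: derive deriv(j,j) via R0 from edge(j,j)
round 2: derive deriv(g,a) via R1 from deriv(g,i), knows(i,a)
round 2: derive deriv(g,h) via R1 from deriv(g,i), knows(i,h)
round 2: derive deriv(h,a) via R1 from deriv(h,i), knows(i,a)
round 2: derive deriv(h,h) via R1 from deriv(h,i), knows(i,h)
round 2: derive deriv(j,d) via R1 from deriv(j,j), knows(j,d)
round 2: derive deriv(j,i) via R1 from deriv(j,j), knows(j,i)
round 3: derive deriv(j,h) via R1 from deriv(j,i), knows(i,h)

deriv(g,a)  [via R1]
  deriv(g,i)  [via R0]
    edge(g,i)  [fact]
  knows(i,a)  [fact]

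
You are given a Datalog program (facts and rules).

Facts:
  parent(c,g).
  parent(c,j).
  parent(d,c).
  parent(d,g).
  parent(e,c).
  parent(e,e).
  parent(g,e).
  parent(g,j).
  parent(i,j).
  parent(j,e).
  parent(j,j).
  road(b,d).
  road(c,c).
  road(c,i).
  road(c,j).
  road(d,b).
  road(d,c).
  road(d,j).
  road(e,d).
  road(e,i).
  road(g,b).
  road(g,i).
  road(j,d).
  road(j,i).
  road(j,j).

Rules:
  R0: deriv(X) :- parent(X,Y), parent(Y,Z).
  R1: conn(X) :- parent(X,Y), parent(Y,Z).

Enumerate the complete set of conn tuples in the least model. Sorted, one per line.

round 1: derive conn(c) via R1 from parent(c,g), parent(g,e)
round 1: derive conn(d) via R1 from parent(d,c), parent(c,g)
round 1: derive conn(e) via R1 from parent(e,c), parent(c,g)
round 1: derive conn(g) via R1 from parent(g,e), parent(e,c)
round 1: derive conn(i) via R1 from parent(i,j), parent(j,e)
round 1: derive conn(j) via R1 from parent(j,e), parent(e,c)

conn(c)
conn(d)
conn(e)
conn(g)
conn(i)
conn(j)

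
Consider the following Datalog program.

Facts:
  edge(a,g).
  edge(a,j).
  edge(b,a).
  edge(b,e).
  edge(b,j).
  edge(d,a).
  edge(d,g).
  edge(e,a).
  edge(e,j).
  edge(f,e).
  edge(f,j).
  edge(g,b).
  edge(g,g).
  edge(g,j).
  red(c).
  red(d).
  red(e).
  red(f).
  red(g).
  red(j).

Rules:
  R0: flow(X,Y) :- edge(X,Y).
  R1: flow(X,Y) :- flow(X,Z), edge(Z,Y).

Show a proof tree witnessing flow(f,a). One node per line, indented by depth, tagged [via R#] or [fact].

round 1: derive flow(a,g) via R0 from edge(a,g)
round 1: derive flow(a,j) via R0 from edge(a,j)
round 1: derive flow(b,a) via R0 from edge(b,a)
round 1: derive flow(b,e) via R0 from edge(b,e)
round 1: derive flow(b,j) via R0 from edge(b,j)
round 1: derive flow(d,a) via R0 from edge(d,a)
round 1: derive flow(d,g) via R0 from edge(d,g)
round 1: derive flow(e,a) via R0 from edge(e,a)
round 1: derive flow(e,j) via R0 from edge(e,j)
round 1: derive flow(f,e) via R0 from edge(f,e)
round 1: derive flow(f,j) via R0 from edge(f,j)
round 1: derive flow(g,b) via R0 from edge(g,b)
round 1: derive flow(g,g) via R0 from edge(g,g)
round 1: derive flow(g,j) via R0 from edge(g,j)
round 2: derive flow(a,b) via R1 from flow(a,g), edge(g,b)
round 2: derive flow(b,g) via R1 from flow(b,a), edge(a,g)
round 2: derive flow(d,b) via R1 from flow(d,g), edge(g,b)
round 2: derive flow(d,j) via R1 from flow(d,a), edge(a,j)
round 2: derive flow(e,g) via R1 from flow(e,a), edge(a,g)
round 2: derive flow(f,a) via R1 from flow(f,e), edge(e,a)
round 2: derive flow(g,a) via R1 from flow(g,b), edge(b,a)
round 2: derive flow(g,e) via R1 from flow(g,b), edge(b,e)
round 3: derive flow(a,a) via R1 from flow(a,b), edge(b,a)
round 3: derive flow(a,e) via R1 from flow(a,b), edge(b,e)
round 3: derive flow(b,b) via R1 from flow(b,g), edge(g,b)
round 3: derive flow(d,e) via R1 from flow(d,b), edge(b,e)
round 3: derive flow(e,b) via R1 from flow(e,g), edge(g,b)
round 3: derive flow(f,g) via R1 from flow(f,a), edge(a,g)
round 4: derive flow(e,e) via R1 from flow(e,b), edge(b,e)
round 4: derive flow(f,b) via R1 from flow(f,g), edge(g,b)

flow(f,a)  [via R1]
  flow(f,e)  [via R0]
    edge(f,e)  [fact]
  edge(e,a)  [fact]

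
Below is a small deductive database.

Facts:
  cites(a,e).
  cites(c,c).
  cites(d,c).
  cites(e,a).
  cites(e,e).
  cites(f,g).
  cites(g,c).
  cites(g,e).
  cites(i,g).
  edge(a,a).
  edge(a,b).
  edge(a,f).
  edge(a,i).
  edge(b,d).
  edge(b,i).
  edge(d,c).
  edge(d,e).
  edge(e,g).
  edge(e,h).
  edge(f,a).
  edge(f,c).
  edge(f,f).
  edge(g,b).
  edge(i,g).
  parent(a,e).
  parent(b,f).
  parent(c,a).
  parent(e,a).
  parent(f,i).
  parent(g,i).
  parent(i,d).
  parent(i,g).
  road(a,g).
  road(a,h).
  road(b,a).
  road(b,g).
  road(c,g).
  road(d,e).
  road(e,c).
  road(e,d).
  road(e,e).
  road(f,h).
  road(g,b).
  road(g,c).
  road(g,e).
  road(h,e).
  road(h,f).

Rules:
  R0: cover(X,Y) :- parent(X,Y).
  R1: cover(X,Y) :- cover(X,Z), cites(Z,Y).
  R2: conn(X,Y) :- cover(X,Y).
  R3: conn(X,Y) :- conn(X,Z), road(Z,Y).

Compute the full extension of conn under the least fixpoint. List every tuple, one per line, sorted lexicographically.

round 1: derive cover(a,e) via R0 from parent(a,e)
round 1: derive cover(b,f) via R0 from parent(b,f)
round 1: derive cover(c,a) via R0 from parent(c,a)
round 1: derive cover(e,a) via R0 from parent(e,a)
round 1: derive cover(f,i) via R0 from parent(f,i)
round 1: derive cover(g,i) via R0 from parent(g,i)
round 1: derive cover(i,d) via R0 from parent(i,d)
round 1: derive cover(i,g) via R0 from parent(i,g)
round 2: derive cover(a,a) via R1 from cover(a,e), cites(e,a)
round 2: derive cover(b,g) via R1 from cover(b,f), cites(f,g)
round 2: derive cover(c,e) via R1 from cover(c,a), cites(a,e)
round 2: derive cover(e,e) via R1 from cover(e,a), cites(a,e)
round 2: derive cover(f,g) via R1 from cover(f,i), cites(i,g)
round 2: derive cover(g,g) via R1 from cover(g,i), cites(i,g)
round 2: derive cover(i,c) via R1 from cover(i,d), cites(d,c)
round 2: derive cover(i,e) via R1 from cover(i,g), cites(g,e)
round 2: derive conn(a,e) via R2 from cover(a,e)
round 2: derive conn(b,f) via R2 from cover(b,f)
round 2: derive conn(c,a) via R2 from cover(c,a)
round 2: derive conn(e,a) via R2 from cover(e,a)
round 2: derive conn(f,i) via R2 from cover(f,i)
round 2: derive conn(g,i) via R2 from cover(g,i)
round 2: derive conn(i,d) via R2 from cover(i,d)
round 2: derive conn(i,g) via R2 from cover(i,g)
round 3: derive cover(b,c) via R1 from cover(b,g), cites(g,c)
round 3: derive cover(b,e) via R1 from cover(b,g), cites(g,e)
round 3: derive cover(f,c) via R1 from cover(f,g), cites(g,c)
round 3: derive cover(f,e) via R1 from cover(f,g), cites(g,e)
round 3: derive cover(g,c) via R1 from cover(g,g), cites(g,c)
round 3: derive cover(g,e) via R1 from cover(g,g), cites(g,e)
round 3: derive cover(i,a) via R1 from cover(i,e), cites(e,a)
round 3: derive conn(a,a) via R2 from cover(a,a)
round 3: derive conn(b,g) via R2 from cover(b,g)
round 3: derive conn(c,e) via R2 from cover(c,e)
round 3: derive conn(e,e) via R2 from cover(e,e)
round 3: derive conn(f,g) via R2 from cover(f,g)
round 3: derive conn(g,g) via R2 from cover(g,g)
round 3: derive conn(i,c) via R2 from cover(i,c)
round 3: derive conn(i,e) via R2 from cover(i,e)
round 3: derive conn(a,c) via R3 from conn(a,e), road(e,c)
round 3: derive conn(a,d) via R3 from conn(a,e), road(e,d)
round 3: derive conn(b,h) via R3 from conn(b,f), road(f,h)
round 3: derive conn(c,g) via R3 from conn(c,a), road(a,g)
round 3: derive conn(c,h) via R3 from conn(c,a), road(a,h)
round 3: derive conn(e,g) via R3 from conn(e,a), road(a,g)
round 3: derive conn(e,h) via R3 from conn(e,a), road(a,h)
round 3: derive conn(i,b) via R3 from conn(i,g), road(g,b)
round 4: derive cover(b,a) via R1 from cover(b,e), cites(e,a)
round 4: derive cover(f,a) via R1 from cover(f,e), cites(e,a)
round 4: derive cover(g,a) via R1 from cover(g,e), cites(e,a)
round 4: derive conn(b,c) via R2 from cover(b,c)
round 4: derive conn(b,e) via R2 from cover(b,e)
round 4: derive conn(f,c) via R2 from cover(f,c)
round 4: derive conn(f,e) via R2 from cover(f,e)
round 4: derive conn(g,c) via R2 from cover(g,c)
round 4: derive conn(g,e) via R2 from cover(g,e)
round 4: derive conn(i,a) via R2 from cover(i,a)
round 4: derive conn(a,g) via R3 from conn(a,a), road(a,g)
round 4: derive conn(a,h) via R3 from conn(a,a), road(a,h)
round 4: derive conn(b,b) via R3 from conn(b,g), road(g,b)
round 4: derive conn(c,b) via R3 from conn(c,g), road(g,b)
round 4: derive conn(c,c) via R3 from conn(c,e), road(e,c)
round 4: derive conn(c,d) via R3 from conn(c,e), road(e,d)
round 4: derive conn(c,f) via R3 from conn(c,h), road(h,f)
round 4: derive conn(e,b) via R3 from conn(e,g), road(g,b)
round 4: derive conn(e,c) via R3 from conn(e,e), road(e,c)
round 4: derive conn(e,d) via R3 from conn(e,e), road(e,d)
round 4: derive conn(e,f) via R3 from conn(e,h), road(h,f)
round 4: derive conn(f,b) via R3 from conn(f,g), road(g,b)
round 4: derive conn(g,b) via R3 from conn(g,g), road(g,b)
round 5: derive conn(b,a) via R2 from cover(b,a)
round 5: derive conn(f,a) via R2 from cover(f,a)
round 5: derive conn(g,a) via R2 from cover(g,a)
round 5: derive conn(a,b) via R3 from conn(a,g), road(g,b)
round 5: derive conn(a,f) via R3 from conn(a,h), road(h,f)
round 5: derive conn(b,d) via R3 from conn(b,e), road(e,d)
round 5: derive conn(f,d) via R3 from conn(f,e), road(e,d)
round 5: derive conn(g,d) via R3 from conn(g,e), road(e,d)
round 5: derive conn(i,h) via R3 from conn(i,a), road(a,h)
round 6: derive conn(f,h) via R3 from conn(f,a), road(a,h)
round 6: derive conn(g,h) via R3 from conn(g,a), road(a,h)
round 6: derive conn(i,f) via R3 from conn(i,h), road(h,f)
round 7: derive conn(f,f) via R3 from conn(f,h), road(h,f)
round 7: derive conn(g,f) via R3 from conn(g,h), road(h,f)

conn(a,a)
conn(a,b)
conn(a,c)
conn(a,d)
conn(a,e)
conn(a,f)
conn(a,g)
conn(a,h)
conn(b,a)
conn(b,b)
conn(b,c)
conn(b,d)
conn(b,e)
conn(b,f)
conn(b,g)
conn(b,h)
conn(c,a)
conn(c,b)
conn(c,c)
conn(c,d)
conn(c,e)
conn(c,f)
conn(c,g)
conn(c,h)
conn(e,a)
conn(e,b)
conn(e,c)
conn(e,d)
conn(e,e)
conn(e,f)
conn(e,g)
conn(e,h)
conn(f,a)
conn(f,b)
conn(f,c)
conn(f,d)
conn(f,e)
conn(f,f)
conn(f,g)
conn(f,h)
conn(f,i)
conn(g,a)
conn(g,b)
conn(g,c)
conn(g,d)
conn(g,e)
conn(g,f)
conn(g,g)
conn(g,h)
conn(g,i)
conn(i,a)
conn(i,b)
conn(i,c)
conn(i,d)
conn(i,e)
conn(i,f)
conn(i,g)
conn(i,h)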